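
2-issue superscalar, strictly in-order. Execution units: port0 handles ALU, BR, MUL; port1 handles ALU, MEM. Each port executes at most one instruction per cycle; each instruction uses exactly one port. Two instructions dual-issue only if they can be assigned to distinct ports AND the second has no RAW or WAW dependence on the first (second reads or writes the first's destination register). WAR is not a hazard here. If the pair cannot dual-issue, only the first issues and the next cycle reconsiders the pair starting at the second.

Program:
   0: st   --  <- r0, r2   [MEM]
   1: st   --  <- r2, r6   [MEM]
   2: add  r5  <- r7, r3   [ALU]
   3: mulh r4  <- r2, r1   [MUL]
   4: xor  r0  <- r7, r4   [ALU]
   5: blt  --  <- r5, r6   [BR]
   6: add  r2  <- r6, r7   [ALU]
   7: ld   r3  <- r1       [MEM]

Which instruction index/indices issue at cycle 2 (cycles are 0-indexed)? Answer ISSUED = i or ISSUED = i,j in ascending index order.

ISSUED = 3

  cy0 -> i0 (st) no-port MEM/MEM
  cy1 -> i1,i2 (st/add) pair
  cy2 -> i3 (mulh) RAW r4
  cy3 -> i4,i5 (xor/blt) pair
  cy4 -> i6,i7 (add/ld) pair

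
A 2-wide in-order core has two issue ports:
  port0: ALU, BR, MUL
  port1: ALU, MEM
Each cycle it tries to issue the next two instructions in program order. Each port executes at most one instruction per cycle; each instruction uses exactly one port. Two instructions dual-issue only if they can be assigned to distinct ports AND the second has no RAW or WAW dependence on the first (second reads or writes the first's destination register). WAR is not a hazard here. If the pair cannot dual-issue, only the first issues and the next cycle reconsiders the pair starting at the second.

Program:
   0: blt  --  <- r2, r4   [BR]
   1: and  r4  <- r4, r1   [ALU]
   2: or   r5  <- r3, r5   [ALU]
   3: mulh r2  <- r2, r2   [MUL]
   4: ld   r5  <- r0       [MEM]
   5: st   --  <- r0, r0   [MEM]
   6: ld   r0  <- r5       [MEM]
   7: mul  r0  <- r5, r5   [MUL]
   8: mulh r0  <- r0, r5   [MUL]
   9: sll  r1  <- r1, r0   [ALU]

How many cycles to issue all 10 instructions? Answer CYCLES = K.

0. blt.BR/and.ALU @i0,i1  | dual
1. or.ALU/mulh.MUL @i2,i3  | dual
2. ld.MEM @i4  | no-port MEM/MEM
3. st.MEM @i5  | no-port MEM/MEM
4. ld.MEM @i6  | WAW r0
5. mul.MUL @i7  | no-port MUL/MUL
6. mulh.MUL @i8  | RAW r0
7. sll.ALU @i9  | tail

CYCLES = 8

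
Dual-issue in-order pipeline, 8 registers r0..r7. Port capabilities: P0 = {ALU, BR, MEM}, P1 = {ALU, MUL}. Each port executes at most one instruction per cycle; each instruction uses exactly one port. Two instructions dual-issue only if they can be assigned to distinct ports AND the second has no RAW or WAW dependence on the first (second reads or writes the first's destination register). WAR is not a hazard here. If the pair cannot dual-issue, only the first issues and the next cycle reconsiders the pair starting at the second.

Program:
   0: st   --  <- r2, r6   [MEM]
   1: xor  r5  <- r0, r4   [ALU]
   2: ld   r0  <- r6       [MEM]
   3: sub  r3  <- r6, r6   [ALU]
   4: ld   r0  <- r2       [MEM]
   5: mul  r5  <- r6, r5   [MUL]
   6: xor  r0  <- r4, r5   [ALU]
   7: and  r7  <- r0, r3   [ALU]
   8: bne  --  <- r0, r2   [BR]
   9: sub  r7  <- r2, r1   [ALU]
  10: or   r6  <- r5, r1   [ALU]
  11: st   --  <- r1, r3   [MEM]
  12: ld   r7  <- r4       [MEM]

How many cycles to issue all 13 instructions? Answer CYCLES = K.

[0] i0+i1  st.MEM+xor.ALU  -- 2-wide
[1] i2+i3  ld.MEM+sub.ALU  -- 2-wide
[2] i4+i5  ld.MEM+mul.MUL  -- 2-wide
[3] i6  xor.ALU  -- RAW r0
[4] i7+i8  and.ALU+bne.BR  -- 2-wide
[5] i9+i10  sub.ALU+or.ALU  -- 2-wide
[6] i11  st.MEM  -- no-port MEM/MEM
[7] i12  ld.MEM  -- tail

CYCLES = 8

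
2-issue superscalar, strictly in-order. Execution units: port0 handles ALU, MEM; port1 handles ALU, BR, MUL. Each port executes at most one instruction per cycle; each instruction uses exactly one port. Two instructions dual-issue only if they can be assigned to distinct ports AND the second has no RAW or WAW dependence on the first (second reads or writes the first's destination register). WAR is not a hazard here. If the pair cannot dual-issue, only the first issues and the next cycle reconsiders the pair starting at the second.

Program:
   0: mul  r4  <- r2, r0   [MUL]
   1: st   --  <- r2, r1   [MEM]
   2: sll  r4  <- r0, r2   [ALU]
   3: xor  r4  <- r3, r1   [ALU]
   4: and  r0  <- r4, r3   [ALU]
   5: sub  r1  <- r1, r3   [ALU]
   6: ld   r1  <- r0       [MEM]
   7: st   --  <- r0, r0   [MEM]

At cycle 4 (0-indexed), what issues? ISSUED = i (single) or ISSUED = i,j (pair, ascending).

ISSUED = 6

t=0 i0/i1:mul.MUL;st.MEM ; 2-wide
t=1 i2:sll.ALU ; WAW r4
t=2 i3:xor.ALU ; RAW r4
t=3 i4/i5:and.ALU;sub.ALU ; 2-wide
t=4 i6:ld.MEM ; no-port MEM/MEM
t=5 i7:st.MEM ; tail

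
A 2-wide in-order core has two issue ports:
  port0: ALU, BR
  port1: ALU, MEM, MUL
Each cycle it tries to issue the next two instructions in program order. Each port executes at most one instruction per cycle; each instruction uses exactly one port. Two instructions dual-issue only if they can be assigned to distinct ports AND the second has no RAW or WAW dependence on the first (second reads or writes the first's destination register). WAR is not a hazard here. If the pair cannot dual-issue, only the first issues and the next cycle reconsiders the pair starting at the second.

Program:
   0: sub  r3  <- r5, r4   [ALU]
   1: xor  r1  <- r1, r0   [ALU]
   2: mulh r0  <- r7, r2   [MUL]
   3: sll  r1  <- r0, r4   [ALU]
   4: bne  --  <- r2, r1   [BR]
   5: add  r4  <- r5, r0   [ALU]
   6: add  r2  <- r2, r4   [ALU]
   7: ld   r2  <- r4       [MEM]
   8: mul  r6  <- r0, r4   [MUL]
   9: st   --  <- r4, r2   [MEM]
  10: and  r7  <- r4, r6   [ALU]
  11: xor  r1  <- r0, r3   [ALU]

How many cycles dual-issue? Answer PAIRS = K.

#0 head=0: sub;xor i0/i1 pair
#1 head=2: mulh i2 RAW r0
#2 head=3: sll i3 RAW r1
#3 head=4: bne;add i4/i5 pair
#4 head=6: add i6 WAW r2
#5 head=7: ld i7 no-port MEM/MUL
#6 head=8: mul i8 no-port MUL/MEM
#7 head=9: st;and i9/i10 pair
#8 head=11: xor i11 tail

PAIRS = 3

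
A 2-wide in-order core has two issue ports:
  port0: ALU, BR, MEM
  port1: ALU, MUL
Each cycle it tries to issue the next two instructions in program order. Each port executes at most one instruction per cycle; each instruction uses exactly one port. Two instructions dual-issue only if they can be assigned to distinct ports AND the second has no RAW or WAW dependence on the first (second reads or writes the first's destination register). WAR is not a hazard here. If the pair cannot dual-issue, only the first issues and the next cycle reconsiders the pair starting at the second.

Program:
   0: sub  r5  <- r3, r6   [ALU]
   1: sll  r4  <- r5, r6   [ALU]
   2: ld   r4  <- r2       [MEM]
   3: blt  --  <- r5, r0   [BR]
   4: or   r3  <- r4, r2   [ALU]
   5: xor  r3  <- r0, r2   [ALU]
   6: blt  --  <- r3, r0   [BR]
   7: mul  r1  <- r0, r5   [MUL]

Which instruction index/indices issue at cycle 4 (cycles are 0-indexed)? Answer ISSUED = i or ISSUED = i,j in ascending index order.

ISSUED = 5

t=0 i0:sub.ALU ; RAW r5
t=1 i1:sll.ALU ; WAW r4
t=2 i2:ld.MEM ; no-port MEM/BR
t=3 i3&i4:blt.BR or.ALU ; pair
t=4 i5:xor.ALU ; RAW r3
t=5 i6&i7:blt.BR mul.MUL ; pair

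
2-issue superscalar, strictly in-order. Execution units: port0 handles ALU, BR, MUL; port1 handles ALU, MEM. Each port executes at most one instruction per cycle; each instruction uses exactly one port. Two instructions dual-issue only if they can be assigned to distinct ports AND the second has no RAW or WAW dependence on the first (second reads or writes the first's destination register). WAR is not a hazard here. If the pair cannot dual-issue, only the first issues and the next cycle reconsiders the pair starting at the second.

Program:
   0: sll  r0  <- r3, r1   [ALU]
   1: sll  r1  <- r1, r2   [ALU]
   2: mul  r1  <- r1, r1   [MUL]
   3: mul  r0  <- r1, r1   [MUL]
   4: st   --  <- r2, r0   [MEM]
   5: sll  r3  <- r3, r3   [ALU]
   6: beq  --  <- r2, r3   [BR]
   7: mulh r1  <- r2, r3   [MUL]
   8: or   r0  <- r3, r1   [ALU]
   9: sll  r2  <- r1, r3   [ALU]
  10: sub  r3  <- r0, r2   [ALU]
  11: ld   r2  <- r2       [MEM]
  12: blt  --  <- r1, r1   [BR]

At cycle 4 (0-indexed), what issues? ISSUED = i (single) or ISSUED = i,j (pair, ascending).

  cy0 -> i0/i1 (sll+sll) pair
  cy1 -> i2 (mul) no-port MUL/MUL
  cy2 -> i3 (mul) RAW r0
  cy3 -> i4/i5 (st+sll) pair
  cy4 -> i6 (beq) no-port BR/MUL
  cy5 -> i7 (mulh) RAW r1
  cy6 -> i8/i9 (or+sll) pair
  cy7 -> i10/i11 (sub+ld) pair
  cy8 -> i12 (blt) tail

ISSUED = 6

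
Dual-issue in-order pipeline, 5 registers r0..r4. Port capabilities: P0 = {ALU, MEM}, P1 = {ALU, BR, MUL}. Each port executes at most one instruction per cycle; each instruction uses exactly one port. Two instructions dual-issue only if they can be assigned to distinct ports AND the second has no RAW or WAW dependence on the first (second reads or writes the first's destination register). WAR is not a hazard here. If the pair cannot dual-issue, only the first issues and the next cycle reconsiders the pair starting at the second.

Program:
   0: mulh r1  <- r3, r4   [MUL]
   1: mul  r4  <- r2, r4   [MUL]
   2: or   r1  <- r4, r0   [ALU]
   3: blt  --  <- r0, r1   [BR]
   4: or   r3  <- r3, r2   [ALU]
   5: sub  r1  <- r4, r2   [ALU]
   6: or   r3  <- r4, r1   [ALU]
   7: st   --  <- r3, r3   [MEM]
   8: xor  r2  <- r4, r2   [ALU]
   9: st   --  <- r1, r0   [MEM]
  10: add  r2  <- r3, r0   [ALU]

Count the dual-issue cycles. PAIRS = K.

PAIRS = 3

[0] i0  mulh  -- no-port MUL/MUL
[1] i1  mul  -- RAW r4
[2] i2  or  -- RAW r1
[3] i3,i4  blt/or  -- dual
[4] i5  sub  -- RAW r1
[5] i6  or  -- RAW r3
[6] i7,i8  st/xor  -- dual
[7] i9,i10  st/add  -- dual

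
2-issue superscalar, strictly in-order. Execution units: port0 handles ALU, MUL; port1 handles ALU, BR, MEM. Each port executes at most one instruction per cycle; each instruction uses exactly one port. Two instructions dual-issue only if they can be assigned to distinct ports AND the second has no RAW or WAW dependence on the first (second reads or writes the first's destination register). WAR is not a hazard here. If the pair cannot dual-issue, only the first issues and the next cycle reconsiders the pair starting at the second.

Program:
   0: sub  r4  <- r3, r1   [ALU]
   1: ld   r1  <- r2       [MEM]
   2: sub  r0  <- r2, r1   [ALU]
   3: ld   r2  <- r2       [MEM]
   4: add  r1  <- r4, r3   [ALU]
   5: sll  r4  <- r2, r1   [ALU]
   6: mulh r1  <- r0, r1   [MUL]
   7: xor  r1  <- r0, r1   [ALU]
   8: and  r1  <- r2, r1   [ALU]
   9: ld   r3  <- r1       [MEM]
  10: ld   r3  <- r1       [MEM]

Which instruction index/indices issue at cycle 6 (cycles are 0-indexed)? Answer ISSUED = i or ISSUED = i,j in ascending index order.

ISSUED = 9

[0] i0/i1  sub ld  -- dual
[1] i2/i3  sub ld  -- dual
[2] i4  add  -- RAW r1
[3] i5/i6  sll mulh  -- dual
[4] i7  xor  -- RAW+WAW r1
[5] i8  and  -- RAW r1
[6] i9  ld  -- no-port MEM/MEM
[7] i10  ld  -- tail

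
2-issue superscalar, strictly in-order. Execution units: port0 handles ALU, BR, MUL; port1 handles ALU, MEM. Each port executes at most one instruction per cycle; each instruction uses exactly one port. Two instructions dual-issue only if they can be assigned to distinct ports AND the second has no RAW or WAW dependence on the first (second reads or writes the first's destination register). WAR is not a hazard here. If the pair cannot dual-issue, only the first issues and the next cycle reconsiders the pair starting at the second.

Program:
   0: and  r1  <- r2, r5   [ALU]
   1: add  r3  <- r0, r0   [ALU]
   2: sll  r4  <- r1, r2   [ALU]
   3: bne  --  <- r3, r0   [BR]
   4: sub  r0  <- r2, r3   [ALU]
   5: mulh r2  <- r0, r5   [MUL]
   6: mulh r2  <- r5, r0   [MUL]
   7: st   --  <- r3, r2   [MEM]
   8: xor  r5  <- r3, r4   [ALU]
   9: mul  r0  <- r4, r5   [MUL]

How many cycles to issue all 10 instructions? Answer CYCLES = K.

CYCLES = 7

t=0 i0+i1:and.ALU;add.ALU ; pair
t=1 i2+i3:sll.ALU;bne.BR ; pair
t=2 i4:sub.ALU ; RAW r0
t=3 i5:mulh.MUL ; no-port MUL/MUL
t=4 i6:mulh.MUL ; RAW r2
t=5 i7+i8:st.MEM;xor.ALU ; pair
t=6 i9:mul.MUL ; tail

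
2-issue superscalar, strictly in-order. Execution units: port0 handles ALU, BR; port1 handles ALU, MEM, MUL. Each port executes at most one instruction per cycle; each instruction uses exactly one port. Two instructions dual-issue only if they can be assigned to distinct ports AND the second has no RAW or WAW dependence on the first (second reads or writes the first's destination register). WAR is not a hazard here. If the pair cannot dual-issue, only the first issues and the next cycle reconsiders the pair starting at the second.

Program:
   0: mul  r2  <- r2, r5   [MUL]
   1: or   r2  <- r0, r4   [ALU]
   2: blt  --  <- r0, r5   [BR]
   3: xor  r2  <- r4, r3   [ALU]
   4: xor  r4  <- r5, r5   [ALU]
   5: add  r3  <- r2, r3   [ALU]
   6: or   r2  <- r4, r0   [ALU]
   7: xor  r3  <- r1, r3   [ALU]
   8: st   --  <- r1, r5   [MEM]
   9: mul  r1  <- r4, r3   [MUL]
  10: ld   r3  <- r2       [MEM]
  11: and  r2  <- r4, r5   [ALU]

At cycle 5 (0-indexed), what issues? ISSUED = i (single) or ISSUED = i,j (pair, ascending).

#0 head=0: mul.MUL i0 WAW r2
#1 head=1: or.ALU+blt.BR i1/i2 pair
#2 head=3: xor.ALU+xor.ALU i3/i4 pair
#3 head=5: add.ALU+or.ALU i5/i6 pair
#4 head=7: xor.ALU+st.MEM i7/i8 pair
#5 head=9: mul.MUL i9 no-port MUL/MEM
#6 head=10: ld.MEM+and.ALU i10/i11 pair

ISSUED = 9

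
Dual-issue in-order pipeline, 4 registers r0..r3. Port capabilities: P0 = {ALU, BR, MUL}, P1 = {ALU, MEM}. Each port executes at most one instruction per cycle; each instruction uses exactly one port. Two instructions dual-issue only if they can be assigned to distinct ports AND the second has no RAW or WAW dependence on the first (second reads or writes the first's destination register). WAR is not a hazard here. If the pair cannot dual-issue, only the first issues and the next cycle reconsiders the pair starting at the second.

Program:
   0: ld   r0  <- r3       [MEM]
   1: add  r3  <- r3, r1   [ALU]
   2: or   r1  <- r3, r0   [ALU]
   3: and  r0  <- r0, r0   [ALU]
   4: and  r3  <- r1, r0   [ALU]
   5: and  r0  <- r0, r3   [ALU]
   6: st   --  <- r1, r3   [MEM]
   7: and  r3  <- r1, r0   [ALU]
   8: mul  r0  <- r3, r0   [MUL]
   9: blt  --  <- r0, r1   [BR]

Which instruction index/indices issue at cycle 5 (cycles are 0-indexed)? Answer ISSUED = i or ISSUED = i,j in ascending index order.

ISSUED = 8

#0 head=0: ld.MEM+add.ALU i0&i1 pair
#1 head=2: or.ALU+and.ALU i2&i3 pair
#2 head=4: and.ALU i4 RAW r3
#3 head=5: and.ALU+st.MEM i5&i6 pair
#4 head=7: and.ALU i7 RAW r3
#5 head=8: mul.MUL i8 no-port MUL/BR
#6 head=9: blt.BR i9 tail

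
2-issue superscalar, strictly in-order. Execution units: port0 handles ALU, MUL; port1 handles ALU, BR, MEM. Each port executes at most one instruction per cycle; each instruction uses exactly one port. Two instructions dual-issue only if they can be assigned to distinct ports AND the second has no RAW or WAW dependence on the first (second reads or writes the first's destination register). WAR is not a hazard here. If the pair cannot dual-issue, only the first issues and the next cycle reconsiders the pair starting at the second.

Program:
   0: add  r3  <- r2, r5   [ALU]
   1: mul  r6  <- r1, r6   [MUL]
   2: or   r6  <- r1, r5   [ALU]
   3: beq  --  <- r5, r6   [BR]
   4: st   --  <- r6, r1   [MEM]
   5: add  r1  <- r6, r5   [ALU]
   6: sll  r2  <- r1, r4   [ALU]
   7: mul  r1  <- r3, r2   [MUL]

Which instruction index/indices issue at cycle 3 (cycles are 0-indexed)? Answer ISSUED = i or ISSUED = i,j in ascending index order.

#0 head=0: add.ALU+mul.MUL i0,i1 2-wide
#1 head=2: or.ALU i2 RAW r6
#2 head=3: beq.BR i3 no-port BR/MEM
#3 head=4: st.MEM+add.ALU i4,i5 2-wide
#4 head=6: sll.ALU i6 RAW r2
#5 head=7: mul.MUL i7 tail

ISSUED = 4,5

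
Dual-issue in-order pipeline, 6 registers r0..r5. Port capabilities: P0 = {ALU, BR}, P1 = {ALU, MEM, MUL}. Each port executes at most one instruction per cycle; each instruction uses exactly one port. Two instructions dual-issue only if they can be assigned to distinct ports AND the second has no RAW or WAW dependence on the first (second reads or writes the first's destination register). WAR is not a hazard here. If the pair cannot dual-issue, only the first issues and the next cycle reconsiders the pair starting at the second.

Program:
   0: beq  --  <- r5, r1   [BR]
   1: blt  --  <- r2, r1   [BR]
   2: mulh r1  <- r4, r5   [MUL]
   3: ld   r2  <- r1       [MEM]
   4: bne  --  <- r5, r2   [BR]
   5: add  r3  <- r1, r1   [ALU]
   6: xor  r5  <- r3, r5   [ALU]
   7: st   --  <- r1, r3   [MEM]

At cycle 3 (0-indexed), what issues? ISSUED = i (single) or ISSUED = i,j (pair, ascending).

#0 head=0: beq.BR i0 no-port BR/BR
#1 head=1: blt.BR/mulh.MUL i1&i2 pair
#2 head=3: ld.MEM i3 RAW r2
#3 head=4: bne.BR/add.ALU i4&i5 pair
#4 head=6: xor.ALU/st.MEM i6&i7 pair

ISSUED = 4,5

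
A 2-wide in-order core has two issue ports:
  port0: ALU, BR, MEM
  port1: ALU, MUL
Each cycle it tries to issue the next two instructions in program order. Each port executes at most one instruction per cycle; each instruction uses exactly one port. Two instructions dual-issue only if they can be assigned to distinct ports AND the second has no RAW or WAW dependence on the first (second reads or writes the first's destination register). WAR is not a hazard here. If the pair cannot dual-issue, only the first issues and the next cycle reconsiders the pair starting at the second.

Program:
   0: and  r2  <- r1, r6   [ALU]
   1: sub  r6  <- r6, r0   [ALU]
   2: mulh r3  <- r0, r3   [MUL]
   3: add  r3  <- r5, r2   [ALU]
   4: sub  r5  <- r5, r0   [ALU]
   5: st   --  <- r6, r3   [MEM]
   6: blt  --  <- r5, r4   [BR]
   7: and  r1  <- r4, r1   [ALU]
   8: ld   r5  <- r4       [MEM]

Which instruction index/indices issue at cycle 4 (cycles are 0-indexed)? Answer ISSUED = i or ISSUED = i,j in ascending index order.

c0: i0,i1 and.ALU+sub.ALU  2-wide
c1: i2 mulh.MUL  WAW r3
c2: i3,i4 add.ALU+sub.ALU  2-wide
c3: i5 st.MEM  no-port MEM/BR
c4: i6,i7 blt.BR+and.ALU  2-wide
c5: i8 ld.MEM  tail

ISSUED = 6,7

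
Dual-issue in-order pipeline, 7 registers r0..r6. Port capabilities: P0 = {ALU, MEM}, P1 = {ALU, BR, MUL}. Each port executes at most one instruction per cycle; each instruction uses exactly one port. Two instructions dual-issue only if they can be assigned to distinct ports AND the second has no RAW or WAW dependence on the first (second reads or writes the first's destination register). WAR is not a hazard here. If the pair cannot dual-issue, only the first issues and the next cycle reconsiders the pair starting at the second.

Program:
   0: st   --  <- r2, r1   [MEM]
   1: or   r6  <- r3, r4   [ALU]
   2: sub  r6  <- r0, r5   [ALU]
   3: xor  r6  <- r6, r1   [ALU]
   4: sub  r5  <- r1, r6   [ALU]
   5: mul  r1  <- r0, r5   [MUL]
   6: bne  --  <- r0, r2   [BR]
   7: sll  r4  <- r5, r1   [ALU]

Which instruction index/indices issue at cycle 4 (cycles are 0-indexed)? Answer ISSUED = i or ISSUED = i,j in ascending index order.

#0 head=0: st.MEM or.ALU i0&i1 dual
#1 head=2: sub.ALU i2 RAW+WAW r6
#2 head=3: xor.ALU i3 RAW r6
#3 head=4: sub.ALU i4 RAW r5
#4 head=5: mul.MUL i5 no-port MUL/BR
#5 head=6: bne.BR sll.ALU i6&i7 dual

ISSUED = 5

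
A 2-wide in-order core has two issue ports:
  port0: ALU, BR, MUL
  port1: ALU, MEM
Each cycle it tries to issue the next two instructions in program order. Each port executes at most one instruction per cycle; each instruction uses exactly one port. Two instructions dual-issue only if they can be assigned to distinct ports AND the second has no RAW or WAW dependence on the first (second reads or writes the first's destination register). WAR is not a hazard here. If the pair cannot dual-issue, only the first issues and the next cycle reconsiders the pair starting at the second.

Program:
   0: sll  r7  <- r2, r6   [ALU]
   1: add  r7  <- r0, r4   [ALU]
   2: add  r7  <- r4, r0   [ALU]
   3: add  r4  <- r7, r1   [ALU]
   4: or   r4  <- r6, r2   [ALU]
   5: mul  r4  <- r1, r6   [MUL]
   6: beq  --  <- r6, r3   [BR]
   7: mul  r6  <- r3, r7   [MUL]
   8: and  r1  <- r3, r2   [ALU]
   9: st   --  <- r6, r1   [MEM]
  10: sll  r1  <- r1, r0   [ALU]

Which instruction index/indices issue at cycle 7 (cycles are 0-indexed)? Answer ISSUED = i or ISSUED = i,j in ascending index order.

#0 head=0: sll.ALU i0 WAW r7
#1 head=1: add.ALU i1 WAW r7
#2 head=2: add.ALU i2 RAW r7
#3 head=3: add.ALU i3 WAW r4
#4 head=4: or.ALU i4 WAW r4
#5 head=5: mul.MUL i5 no-port MUL/BR
#6 head=6: beq.BR i6 no-port BR/MUL
#7 head=7: mul.MUL;and.ALU i7&i8 dual
#8 head=9: st.MEM;sll.ALU i9&i10 dual

ISSUED = 7,8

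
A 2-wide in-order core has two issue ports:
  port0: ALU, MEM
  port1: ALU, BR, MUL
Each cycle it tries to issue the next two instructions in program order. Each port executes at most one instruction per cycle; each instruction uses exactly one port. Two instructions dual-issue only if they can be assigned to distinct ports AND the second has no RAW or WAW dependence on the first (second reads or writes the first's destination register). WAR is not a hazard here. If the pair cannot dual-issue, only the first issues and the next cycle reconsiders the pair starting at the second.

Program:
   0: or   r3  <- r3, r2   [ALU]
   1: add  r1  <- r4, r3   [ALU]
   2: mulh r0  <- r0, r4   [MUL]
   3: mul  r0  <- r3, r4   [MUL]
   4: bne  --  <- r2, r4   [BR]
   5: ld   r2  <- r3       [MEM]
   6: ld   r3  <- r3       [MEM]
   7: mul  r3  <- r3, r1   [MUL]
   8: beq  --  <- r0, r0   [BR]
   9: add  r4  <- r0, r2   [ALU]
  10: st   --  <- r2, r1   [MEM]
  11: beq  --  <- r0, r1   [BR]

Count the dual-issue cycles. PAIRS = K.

t=0 i0:or.ALU ; RAW r3
t=1 i1+i2:add.ALU+mulh.MUL ; dual
t=2 i3:mul.MUL ; no-port MUL/BR
t=3 i4+i5:bne.BR+ld.MEM ; dual
t=4 i6:ld.MEM ; RAW+WAW r3
t=5 i7:mul.MUL ; no-port MUL/BR
t=6 i8+i9:beq.BR+add.ALU ; dual
t=7 i10+i11:st.MEM+beq.BR ; dual

PAIRS = 4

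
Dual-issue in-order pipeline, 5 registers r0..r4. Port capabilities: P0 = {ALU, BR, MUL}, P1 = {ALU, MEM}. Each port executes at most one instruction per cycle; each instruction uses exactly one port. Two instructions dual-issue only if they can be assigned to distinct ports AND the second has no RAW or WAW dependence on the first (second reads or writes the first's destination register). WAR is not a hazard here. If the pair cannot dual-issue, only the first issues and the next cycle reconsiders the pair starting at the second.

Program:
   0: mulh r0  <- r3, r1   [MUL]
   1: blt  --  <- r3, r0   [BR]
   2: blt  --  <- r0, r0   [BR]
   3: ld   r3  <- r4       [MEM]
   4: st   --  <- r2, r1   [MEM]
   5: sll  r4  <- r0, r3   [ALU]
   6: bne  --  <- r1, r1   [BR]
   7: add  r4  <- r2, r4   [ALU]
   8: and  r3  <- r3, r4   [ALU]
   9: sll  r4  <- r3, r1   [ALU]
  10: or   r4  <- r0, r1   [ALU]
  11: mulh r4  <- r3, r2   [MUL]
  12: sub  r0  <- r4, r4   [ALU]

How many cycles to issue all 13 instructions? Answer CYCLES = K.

CYCLES = 10

t=0 i0:mulh.MUL ; no-port MUL/BR
t=1 i1:blt.BR ; no-port BR/BR
t=2 i2,i3:blt.BR ld.MEM ; pair
t=3 i4,i5:st.MEM sll.ALU ; pair
t=4 i6,i7:bne.BR add.ALU ; pair
t=5 i8:and.ALU ; RAW r3
t=6 i9:sll.ALU ; WAW r4
t=7 i10:or.ALU ; WAW r4
t=8 i11:mulh.MUL ; RAW r4
t=9 i12:sub.ALU ; tail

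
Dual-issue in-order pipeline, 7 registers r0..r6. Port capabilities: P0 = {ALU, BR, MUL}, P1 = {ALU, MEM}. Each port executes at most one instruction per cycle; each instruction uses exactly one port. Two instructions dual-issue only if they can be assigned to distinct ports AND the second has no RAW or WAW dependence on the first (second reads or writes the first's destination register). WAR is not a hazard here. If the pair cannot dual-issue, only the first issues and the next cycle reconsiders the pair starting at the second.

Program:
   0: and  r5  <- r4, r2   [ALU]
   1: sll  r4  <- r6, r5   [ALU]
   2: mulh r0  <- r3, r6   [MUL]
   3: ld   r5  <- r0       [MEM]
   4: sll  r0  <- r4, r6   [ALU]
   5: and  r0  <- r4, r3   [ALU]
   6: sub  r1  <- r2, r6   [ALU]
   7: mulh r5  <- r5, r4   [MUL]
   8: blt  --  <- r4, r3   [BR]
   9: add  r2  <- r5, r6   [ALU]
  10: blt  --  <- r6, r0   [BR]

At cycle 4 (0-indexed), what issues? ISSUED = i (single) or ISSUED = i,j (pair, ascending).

ISSUED = 7

t=0 i0:and ; RAW r5
t=1 i1/i2:sll mulh ; pair
t=2 i3/i4:ld sll ; pair
t=3 i5/i6:and sub ; pair
t=4 i7:mulh ; no-port MUL/BR
t=5 i8/i9:blt add ; pair
t=6 i10:blt ; tail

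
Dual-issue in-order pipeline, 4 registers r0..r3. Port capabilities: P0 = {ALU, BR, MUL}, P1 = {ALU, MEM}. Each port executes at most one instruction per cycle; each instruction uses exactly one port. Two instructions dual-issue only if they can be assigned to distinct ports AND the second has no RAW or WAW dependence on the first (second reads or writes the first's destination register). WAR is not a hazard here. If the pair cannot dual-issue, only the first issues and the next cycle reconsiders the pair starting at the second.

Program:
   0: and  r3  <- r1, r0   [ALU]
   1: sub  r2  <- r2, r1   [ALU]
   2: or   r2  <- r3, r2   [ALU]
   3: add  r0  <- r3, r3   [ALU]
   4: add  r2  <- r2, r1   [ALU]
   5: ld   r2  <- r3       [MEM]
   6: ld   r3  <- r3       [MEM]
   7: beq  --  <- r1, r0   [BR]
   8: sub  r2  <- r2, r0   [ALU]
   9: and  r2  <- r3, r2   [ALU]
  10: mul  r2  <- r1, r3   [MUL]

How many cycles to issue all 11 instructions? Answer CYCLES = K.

t=0 i0,i1:and sub ; 2-wide
t=1 i2,i3:or add ; 2-wide
t=2 i4:add ; WAW r2
t=3 i5:ld ; no-port MEM/MEM
t=4 i6,i7:ld beq ; 2-wide
t=5 i8:sub ; RAW+WAW r2
t=6 i9:and ; WAW r2
t=7 i10:mul ; tail

CYCLES = 8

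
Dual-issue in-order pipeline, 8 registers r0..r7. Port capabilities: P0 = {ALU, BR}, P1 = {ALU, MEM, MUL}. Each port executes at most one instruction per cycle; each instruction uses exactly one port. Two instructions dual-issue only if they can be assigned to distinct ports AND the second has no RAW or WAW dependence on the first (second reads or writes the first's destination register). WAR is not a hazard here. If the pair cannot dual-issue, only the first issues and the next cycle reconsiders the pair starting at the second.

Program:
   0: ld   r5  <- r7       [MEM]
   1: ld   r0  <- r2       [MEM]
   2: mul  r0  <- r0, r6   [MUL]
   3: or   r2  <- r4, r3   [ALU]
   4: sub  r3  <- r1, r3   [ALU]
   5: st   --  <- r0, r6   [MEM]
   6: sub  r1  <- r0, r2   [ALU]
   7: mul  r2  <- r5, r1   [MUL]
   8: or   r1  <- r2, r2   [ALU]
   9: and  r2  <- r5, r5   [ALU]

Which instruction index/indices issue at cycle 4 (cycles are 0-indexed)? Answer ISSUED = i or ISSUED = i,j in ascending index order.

ISSUED = 6

c0: i0 ld  no-port MEM/MEM
c1: i1 ld  no-port MEM/MUL
c2: i2&i3 mul/or  pair
c3: i4&i5 sub/st  pair
c4: i6 sub  RAW r1
c5: i7 mul  RAW r2
c6: i8&i9 or/and  pair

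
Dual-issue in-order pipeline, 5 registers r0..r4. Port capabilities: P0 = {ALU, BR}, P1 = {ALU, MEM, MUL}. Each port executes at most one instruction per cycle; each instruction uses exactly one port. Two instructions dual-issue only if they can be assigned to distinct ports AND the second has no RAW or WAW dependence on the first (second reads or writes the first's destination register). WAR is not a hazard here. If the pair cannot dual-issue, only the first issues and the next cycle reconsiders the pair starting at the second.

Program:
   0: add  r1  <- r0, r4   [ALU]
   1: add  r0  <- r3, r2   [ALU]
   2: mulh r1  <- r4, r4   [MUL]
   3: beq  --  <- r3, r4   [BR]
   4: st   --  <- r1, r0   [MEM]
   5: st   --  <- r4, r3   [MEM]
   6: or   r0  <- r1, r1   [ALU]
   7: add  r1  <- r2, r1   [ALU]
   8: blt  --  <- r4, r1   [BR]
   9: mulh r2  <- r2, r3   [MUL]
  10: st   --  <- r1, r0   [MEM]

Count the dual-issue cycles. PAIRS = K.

PAIRS = 4

[0] i0/i1  add;add  -- pair
[1] i2/i3  mulh;beq  -- pair
[2] i4  st  -- no-port MEM/MEM
[3] i5/i6  st;or  -- pair
[4] i7  add  -- RAW r1
[5] i8/i9  blt;mulh  -- pair
[6] i10  st  -- tail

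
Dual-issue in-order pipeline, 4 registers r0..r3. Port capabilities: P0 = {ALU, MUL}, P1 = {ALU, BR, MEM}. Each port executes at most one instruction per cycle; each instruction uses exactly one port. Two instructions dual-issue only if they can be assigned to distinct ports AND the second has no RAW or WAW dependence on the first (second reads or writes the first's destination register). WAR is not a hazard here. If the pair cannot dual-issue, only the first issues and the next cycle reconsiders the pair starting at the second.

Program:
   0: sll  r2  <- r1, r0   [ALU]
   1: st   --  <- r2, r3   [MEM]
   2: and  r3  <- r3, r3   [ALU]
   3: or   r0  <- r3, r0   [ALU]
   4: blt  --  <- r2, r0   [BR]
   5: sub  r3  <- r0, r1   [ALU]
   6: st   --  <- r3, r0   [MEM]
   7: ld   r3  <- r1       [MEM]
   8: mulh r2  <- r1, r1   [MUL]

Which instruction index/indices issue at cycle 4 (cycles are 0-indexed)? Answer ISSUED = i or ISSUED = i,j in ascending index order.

ISSUED = 6

c0: i0 sll.ALU  RAW r2
c1: i1/i2 st.MEM and.ALU  2-wide
c2: i3 or.ALU  RAW r0
c3: i4/i5 blt.BR sub.ALU  2-wide
c4: i6 st.MEM  no-port MEM/MEM
c5: i7/i8 ld.MEM mulh.MUL  2-wide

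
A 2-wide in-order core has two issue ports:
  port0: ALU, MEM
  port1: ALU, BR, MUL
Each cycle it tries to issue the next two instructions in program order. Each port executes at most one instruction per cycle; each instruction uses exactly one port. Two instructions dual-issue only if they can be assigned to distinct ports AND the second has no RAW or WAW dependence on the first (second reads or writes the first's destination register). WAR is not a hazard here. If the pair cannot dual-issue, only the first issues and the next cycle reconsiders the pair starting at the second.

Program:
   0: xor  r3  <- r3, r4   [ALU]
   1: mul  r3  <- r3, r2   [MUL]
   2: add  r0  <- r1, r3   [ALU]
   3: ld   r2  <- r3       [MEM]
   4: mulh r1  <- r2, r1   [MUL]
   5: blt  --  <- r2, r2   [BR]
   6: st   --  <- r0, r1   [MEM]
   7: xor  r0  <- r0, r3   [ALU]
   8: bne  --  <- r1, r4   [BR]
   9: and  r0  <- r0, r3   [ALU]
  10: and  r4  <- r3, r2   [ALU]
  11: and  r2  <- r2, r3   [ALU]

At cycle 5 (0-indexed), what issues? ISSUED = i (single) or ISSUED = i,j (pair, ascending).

#0 head=0: xor i0 RAW+WAW r3
#1 head=1: mul i1 RAW r3
#2 head=2: add ld i2&i3 dual
#3 head=4: mulh i4 no-port MUL/BR
#4 head=5: blt st i5&i6 dual
#5 head=7: xor bne i7&i8 dual
#6 head=9: and and i9&i10 dual
#7 head=11: and i11 tail

ISSUED = 7,8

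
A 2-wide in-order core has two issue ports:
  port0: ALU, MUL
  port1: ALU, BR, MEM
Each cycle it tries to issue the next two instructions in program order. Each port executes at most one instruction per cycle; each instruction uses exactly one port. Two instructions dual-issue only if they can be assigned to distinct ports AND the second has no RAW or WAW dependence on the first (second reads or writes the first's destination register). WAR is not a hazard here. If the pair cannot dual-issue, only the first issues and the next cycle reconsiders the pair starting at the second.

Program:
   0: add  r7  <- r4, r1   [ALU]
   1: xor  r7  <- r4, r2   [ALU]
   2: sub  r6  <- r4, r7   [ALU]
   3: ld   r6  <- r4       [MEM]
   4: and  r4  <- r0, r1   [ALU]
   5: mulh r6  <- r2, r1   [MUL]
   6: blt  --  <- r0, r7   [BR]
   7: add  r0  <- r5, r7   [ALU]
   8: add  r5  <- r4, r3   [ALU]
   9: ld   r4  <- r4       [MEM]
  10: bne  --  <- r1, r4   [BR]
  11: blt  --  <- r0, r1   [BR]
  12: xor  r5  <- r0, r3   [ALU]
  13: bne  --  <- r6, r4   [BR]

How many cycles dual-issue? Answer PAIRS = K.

c0: i0 add.ALU  WAW r7
c1: i1 xor.ALU  RAW r7
c2: i2 sub.ALU  WAW r6
c3: i3+i4 ld.MEM and.ALU  pair
c4: i5+i6 mulh.MUL blt.BR  pair
c5: i7+i8 add.ALU add.ALU  pair
c6: i9 ld.MEM  no-port MEM/BR
c7: i10 bne.BR  no-port BR/BR
c8: i11+i12 blt.BR xor.ALU  pair
c9: i13 bne.BR  tail

PAIRS = 4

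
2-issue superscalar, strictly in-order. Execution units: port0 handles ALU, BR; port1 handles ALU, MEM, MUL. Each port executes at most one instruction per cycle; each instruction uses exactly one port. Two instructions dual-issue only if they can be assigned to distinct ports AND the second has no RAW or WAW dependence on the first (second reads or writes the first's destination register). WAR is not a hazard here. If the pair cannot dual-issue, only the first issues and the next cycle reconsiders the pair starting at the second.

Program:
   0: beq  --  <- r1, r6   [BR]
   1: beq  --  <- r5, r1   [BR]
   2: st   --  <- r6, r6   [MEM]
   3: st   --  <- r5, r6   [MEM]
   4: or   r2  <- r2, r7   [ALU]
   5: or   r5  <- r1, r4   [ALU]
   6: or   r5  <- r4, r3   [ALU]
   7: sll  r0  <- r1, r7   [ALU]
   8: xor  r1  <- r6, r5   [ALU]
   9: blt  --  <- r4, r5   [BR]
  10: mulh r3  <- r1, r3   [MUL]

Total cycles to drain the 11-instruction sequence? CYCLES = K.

CYCLES = 7

t=0 i0:beq.BR ; no-port BR/BR
t=1 i1+i2:beq.BR/st.MEM ; 2-wide
t=2 i3+i4:st.MEM/or.ALU ; 2-wide
t=3 i5:or.ALU ; WAW r5
t=4 i6+i7:or.ALU/sll.ALU ; 2-wide
t=5 i8+i9:xor.ALU/blt.BR ; 2-wide
t=6 i10:mulh.MUL ; tail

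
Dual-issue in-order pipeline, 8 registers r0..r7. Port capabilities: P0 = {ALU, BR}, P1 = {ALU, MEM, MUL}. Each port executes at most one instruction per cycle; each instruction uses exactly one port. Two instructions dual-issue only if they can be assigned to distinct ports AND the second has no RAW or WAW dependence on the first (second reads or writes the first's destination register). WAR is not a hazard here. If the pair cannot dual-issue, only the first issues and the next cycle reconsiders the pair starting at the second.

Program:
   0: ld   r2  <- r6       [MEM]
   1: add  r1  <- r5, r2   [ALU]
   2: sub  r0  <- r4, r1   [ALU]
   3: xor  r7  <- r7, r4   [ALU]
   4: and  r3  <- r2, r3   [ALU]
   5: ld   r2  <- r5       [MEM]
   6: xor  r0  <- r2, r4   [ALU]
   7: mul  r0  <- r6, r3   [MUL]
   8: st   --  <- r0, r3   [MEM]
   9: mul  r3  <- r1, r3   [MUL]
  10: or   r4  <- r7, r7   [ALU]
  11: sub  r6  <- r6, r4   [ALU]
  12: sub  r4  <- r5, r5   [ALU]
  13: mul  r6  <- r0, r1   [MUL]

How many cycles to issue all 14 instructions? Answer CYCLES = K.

CYCLES = 10

[0] i0  ld.MEM  -- RAW r2
[1] i1  add.ALU  -- RAW r1
[2] i2/i3  sub.ALU/xor.ALU  -- 2-wide
[3] i4/i5  and.ALU/ld.MEM  -- 2-wide
[4] i6  xor.ALU  -- WAW r0
[5] i7  mul.MUL  -- no-port MUL/MEM
[6] i8  st.MEM  -- no-port MEM/MUL
[7] i9/i10  mul.MUL/or.ALU  -- 2-wide
[8] i11/i12  sub.ALU/sub.ALU  -- 2-wide
[9] i13  mul.MUL  -- tail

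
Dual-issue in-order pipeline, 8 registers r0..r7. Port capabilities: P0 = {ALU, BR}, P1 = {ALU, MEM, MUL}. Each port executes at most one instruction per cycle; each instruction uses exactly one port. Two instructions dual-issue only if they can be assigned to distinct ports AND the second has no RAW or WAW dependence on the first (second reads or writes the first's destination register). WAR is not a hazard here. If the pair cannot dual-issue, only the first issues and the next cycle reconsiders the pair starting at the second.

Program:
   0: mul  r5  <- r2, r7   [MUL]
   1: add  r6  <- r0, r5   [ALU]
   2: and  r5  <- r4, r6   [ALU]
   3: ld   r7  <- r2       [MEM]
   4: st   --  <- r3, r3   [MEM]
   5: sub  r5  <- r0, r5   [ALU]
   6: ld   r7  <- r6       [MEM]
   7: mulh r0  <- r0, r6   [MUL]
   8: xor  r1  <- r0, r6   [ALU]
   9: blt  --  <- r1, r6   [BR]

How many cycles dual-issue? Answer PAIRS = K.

PAIRS = 2

  cy0 -> i0 (mul.MUL) RAW r5
  cy1 -> i1 (add.ALU) RAW r6
  cy2 -> i2+i3 (and.ALU;ld.MEM) dual
  cy3 -> i4+i5 (st.MEM;sub.ALU) dual
  cy4 -> i6 (ld.MEM) no-port MEM/MUL
  cy5 -> i7 (mulh.MUL) RAW r0
  cy6 -> i8 (xor.ALU) RAW r1
  cy7 -> i9 (blt.BR) tail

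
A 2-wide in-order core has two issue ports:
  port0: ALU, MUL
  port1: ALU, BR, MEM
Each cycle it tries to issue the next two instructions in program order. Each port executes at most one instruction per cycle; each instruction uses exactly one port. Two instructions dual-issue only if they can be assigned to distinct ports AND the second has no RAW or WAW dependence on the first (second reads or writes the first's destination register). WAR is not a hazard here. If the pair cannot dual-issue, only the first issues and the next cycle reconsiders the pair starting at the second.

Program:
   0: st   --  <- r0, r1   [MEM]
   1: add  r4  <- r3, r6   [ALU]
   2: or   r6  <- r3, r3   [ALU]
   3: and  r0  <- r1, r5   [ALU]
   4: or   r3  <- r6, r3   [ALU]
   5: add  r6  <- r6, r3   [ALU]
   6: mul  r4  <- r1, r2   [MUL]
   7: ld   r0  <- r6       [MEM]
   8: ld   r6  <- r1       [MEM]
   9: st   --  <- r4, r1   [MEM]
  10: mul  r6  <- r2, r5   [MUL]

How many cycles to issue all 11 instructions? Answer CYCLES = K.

CYCLES = 7

[0] i0/i1  st.MEM add.ALU  -- pair
[1] i2/i3  or.ALU and.ALU  -- pair
[2] i4  or.ALU  -- RAW r3
[3] i5/i6  add.ALU mul.MUL  -- pair
[4] i7  ld.MEM  -- no-port MEM/MEM
[5] i8  ld.MEM  -- no-port MEM/MEM
[6] i9/i10  st.MEM mul.MUL  -- pair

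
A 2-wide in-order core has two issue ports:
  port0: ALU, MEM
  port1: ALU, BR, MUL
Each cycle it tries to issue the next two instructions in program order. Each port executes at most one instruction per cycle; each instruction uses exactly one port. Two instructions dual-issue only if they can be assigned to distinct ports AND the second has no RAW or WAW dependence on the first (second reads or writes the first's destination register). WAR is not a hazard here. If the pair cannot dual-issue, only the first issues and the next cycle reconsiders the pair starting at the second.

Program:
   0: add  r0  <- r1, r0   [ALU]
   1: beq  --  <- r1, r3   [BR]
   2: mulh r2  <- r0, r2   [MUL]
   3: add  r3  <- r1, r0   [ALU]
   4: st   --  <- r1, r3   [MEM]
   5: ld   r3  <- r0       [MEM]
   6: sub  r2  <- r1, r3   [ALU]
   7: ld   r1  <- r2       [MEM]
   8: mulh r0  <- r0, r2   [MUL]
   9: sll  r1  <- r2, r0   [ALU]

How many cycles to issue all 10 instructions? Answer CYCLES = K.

CYCLES = 7

#0 head=0: add beq i0+i1 pair
#1 head=2: mulh add i2+i3 pair
#2 head=4: st i4 no-port MEM/MEM
#3 head=5: ld i5 RAW r3
#4 head=6: sub i6 RAW r2
#5 head=7: ld mulh i7+i8 pair
#6 head=9: sll i9 tail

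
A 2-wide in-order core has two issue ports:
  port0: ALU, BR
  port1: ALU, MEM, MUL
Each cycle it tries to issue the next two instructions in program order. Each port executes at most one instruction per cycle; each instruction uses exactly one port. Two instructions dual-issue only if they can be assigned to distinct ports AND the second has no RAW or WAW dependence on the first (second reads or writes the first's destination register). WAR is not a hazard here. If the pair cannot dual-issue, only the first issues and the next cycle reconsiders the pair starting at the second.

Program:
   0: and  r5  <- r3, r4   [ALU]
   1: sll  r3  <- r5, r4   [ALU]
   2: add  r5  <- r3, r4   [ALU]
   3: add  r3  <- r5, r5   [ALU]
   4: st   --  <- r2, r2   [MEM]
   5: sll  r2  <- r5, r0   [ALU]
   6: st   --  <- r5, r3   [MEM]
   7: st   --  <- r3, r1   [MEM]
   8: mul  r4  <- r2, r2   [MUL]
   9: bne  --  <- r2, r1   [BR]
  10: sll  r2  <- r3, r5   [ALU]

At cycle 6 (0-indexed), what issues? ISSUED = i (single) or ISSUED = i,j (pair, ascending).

[0] i0  and.ALU  -- RAW r5
[1] i1  sll.ALU  -- RAW r3
[2] i2  add.ALU  -- RAW r5
[3] i3/i4  add.ALU/st.MEM  -- dual
[4] i5/i6  sll.ALU/st.MEM  -- dual
[5] i7  st.MEM  -- no-port MEM/MUL
[6] i8/i9  mul.MUL/bne.BR  -- dual
[7] i10  sll.ALU  -- tail

ISSUED = 8,9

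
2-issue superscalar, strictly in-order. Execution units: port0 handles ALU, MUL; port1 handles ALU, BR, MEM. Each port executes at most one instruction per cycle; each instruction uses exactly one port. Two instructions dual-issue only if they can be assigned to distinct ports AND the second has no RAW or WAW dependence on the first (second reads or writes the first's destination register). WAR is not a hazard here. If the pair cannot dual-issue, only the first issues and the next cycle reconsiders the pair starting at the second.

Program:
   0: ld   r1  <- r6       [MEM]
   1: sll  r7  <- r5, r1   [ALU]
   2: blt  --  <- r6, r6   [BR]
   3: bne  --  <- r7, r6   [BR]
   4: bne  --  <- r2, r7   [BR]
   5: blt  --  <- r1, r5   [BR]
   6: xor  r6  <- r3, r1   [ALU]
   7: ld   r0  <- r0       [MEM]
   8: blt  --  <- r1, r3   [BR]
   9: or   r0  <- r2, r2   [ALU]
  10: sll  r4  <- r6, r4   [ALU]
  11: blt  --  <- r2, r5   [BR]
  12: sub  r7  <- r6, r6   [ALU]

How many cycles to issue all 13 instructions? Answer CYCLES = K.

CYCLES = 9

c0: i0 ld.MEM  RAW r1
c1: i1+i2 sll.ALU;blt.BR  dual
c2: i3 bne.BR  no-port BR/BR
c3: i4 bne.BR  no-port BR/BR
c4: i5+i6 blt.BR;xor.ALU  dual
c5: i7 ld.MEM  no-port MEM/BR
c6: i8+i9 blt.BR;or.ALU  dual
c7: i10+i11 sll.ALU;blt.BR  dual
c8: i12 sub.ALU  tail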